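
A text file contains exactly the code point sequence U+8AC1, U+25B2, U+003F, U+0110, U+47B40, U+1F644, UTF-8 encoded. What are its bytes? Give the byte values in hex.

U+8AC1: 3-byte form → E8 AB 81.
U+25B2: 3-byte form → E2 96 B2.
U+003F: 1-byte form → 3F.
U+0110: 2-byte form → C4 90.
U+47B40: 4-byte form → F1 87 AD 80.
U+1F644: 4-byte form → F0 9F 99 84.
Concatenated (17 bytes): E8 AB 81 E2 96 B2 3F C4 90 F1 87 AD 80 F0 9F 99 84.

E8 AB 81 E2 96 B2 3F C4 90 F1 87 AD 80 F0 9F 99 84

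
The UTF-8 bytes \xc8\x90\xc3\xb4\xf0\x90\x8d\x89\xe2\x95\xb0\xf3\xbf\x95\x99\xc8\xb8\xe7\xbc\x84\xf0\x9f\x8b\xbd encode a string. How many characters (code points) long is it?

8

Byte at offset 0: 0xC8 = 11001000 → 2-byte char (#1). Advance 2.
Byte at offset 2: 0xC3 = 11000011 → 2-byte char (#2). Advance 2.
Byte at offset 4: 0xF0 = 11110000 → 4-byte char (#3). Advance 4.
Byte at offset 8: 0xE2 = 11100010 → 3-byte char (#4). Advance 3.
Byte at offset 11: 0xF3 = 11110011 → 4-byte char (#5). Advance 4.
Byte at offset 15: 0xC8 = 11001000 → 2-byte char (#6). Advance 2.
Byte at offset 17: 0xE7 = 11100111 → 3-byte char (#7). Advance 3.
Byte at offset 20: 0xF0 = 11110000 → 4-byte char (#8). Advance 4.
Reached end at offset 24 after 8 code points.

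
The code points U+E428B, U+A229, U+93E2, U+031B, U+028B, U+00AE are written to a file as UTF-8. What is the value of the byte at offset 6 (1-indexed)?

0x88

1-indexed offset 6 is 0-indexed offset 5.
U+E428B → 4-byte form F3 A4 8A 8B at offsets 0–3.
U+A229 → 3-byte form EA 88 A9 at offsets 4–6.
Offset 5 falls in char 2's range; it's byte 2 of EA 88 A9 = 0x88.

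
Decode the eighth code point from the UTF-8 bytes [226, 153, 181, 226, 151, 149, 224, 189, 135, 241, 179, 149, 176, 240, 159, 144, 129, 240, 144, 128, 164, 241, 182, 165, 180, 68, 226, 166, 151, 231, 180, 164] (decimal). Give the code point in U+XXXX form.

Offset 0: leading byte 0xE2 = 11100010 → 3-byte char #1 = E2 99 B5.
Offset 3: leading byte 0xE2 = 11100010 → 3-byte char #2 = E2 97 95.
Offset 6: leading byte 0xE0 = 11100000 → 3-byte char #3 = E0 BD 87.
Offset 9: leading byte 0xF1 = 11110001 → 4-byte char #4 = F1 B3 95 B0.
Offset 13: leading byte 0xF0 = 11110000 → 4-byte char #5 = F0 9F 90 81.
Offset 17: leading byte 0xF0 = 11110000 → 4-byte char #6 = F0 90 80 A4.
Offset 21: leading byte 0xF1 = 11110001 → 4-byte char #7 = F1 B6 A5 B4.
Offset 25: leading byte 0x44 = 01000100 → 1-byte char #8 = 44.
Leading byte 0x44 = 01000100 matches 0xxxxxxx → 1-byte sequence.
Byte 1: 0x44 = 01000100, payload 1000100 (7 bits).
Concatenate: 1000100 = 0x44 (7 bits → U+0044).

U+0044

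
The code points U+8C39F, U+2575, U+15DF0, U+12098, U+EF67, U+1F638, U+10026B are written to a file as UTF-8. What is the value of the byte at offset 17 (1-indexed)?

0xBD

1-indexed offset 17 is 0-indexed offset 16.
U+8C39F → 4-byte form F2 8C 8E 9F at offsets 0–3.
U+2575 → 3-byte form E2 95 B5 at offsets 4–6.
U+15DF0 → 4-byte form F0 95 B7 B0 at offsets 7–10.
U+12098 → 4-byte form F0 92 82 98 at offsets 11–14.
U+EF67 → 3-byte form EE BD A7 at offsets 15–17.
Offset 16 falls in char 5's range; it's byte 2 of EE BD A7 = 0xBD.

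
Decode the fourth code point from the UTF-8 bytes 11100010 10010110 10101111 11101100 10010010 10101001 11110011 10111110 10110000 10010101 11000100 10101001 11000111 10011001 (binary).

Offset 0: leading byte 0xE2 = 11100010 → 3-byte char #1 = E2 96 AF.
Offset 3: leading byte 0xEC = 11101100 → 3-byte char #2 = EC 92 A9.
Offset 6: leading byte 0xF3 = 11110011 → 4-byte char #3 = F3 BE B0 95.
Offset 10: leading byte 0xC4 = 11000100 → 2-byte char #4 = C4 A9.
Leading byte 0xC4 = 11000100 matches 110xxxxx → 2-byte sequence.
Byte 1: 0xC4 = 11000100, payload 00100 (5 bits).
Byte 2: 0xA9 = 10101001 (10xxxxxx ✓), payload 101001.
Concatenate: 00100101001 = 0x129 (11 bits → U+0129).

U+0129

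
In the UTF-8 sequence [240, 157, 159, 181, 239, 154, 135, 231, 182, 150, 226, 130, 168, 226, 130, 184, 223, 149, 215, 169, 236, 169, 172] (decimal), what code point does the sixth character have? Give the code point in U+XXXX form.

U+07D5

Offset 0: leading byte 0xF0 = 11110000 → 4-byte char #1 = F0 9D 9F B5.
Offset 4: leading byte 0xEF = 11101111 → 3-byte char #2 = EF 9A 87.
Offset 7: leading byte 0xE7 = 11100111 → 3-byte char #3 = E7 B6 96.
Offset 10: leading byte 0xE2 = 11100010 → 3-byte char #4 = E2 82 A8.
Offset 13: leading byte 0xE2 = 11100010 → 3-byte char #5 = E2 82 B8.
Offset 16: leading byte 0xDF = 11011111 → 2-byte char #6 = DF 95.
Leading byte 0xDF = 11011111 matches 110xxxxx → 2-byte sequence.
Byte 1: 0xDF = 11011111, payload 11111 (5 bits).
Byte 2: 0x95 = 10010101 (10xxxxxx ✓), payload 010101.
Concatenate: 11111010101 = 0x7D5 (11 bits → U+07D5).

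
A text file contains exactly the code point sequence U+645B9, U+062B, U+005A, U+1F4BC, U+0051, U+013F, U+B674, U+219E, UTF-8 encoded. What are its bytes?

U+645B9: 4-byte form → F1 A4 96 B9.
U+062B: 2-byte form → D8 AB.
U+005A: 1-byte form → 5A.
U+1F4BC: 4-byte form → F0 9F 92 BC.
U+0051: 1-byte form → 51.
U+013F: 2-byte form → C4 BF.
U+B674: 3-byte form → EB 99 B4.
U+219E: 3-byte form → E2 86 9E.
Concatenated (20 bytes): F1 A4 96 B9 D8 AB 5A F0 9F 92 BC 51 C4 BF EB 99 B4 E2 86 9E.

F1 A4 96 B9 D8 AB 5A F0 9F 92 BC 51 C4 BF EB 99 B4 E2 86 9E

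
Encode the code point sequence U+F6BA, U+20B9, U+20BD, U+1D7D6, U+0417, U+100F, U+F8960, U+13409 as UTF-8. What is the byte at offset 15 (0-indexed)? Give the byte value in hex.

0xE1

U+F6BA → 3-byte form EF 9A BA at offsets 0–2.
U+20B9 → 3-byte form E2 82 B9 at offsets 3–5.
U+20BD → 3-byte form E2 82 BD at offsets 6–8.
U+1D7D6 → 4-byte form F0 9D 9F 96 at offsets 9–12.
U+0417 → 2-byte form D0 97 at offsets 13–14.
U+100F → 3-byte form E1 80 8F at offsets 15–17.
Offset 15 falls in char 6's range; it's byte 1 of E1 80 8F = 0xE1.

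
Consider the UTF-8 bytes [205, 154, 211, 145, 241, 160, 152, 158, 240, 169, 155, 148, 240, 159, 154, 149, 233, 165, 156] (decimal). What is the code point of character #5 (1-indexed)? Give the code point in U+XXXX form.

U+1F695

Offset 0: leading byte 0xCD = 11001101 → 2-byte char #1 = CD 9A.
Offset 2: leading byte 0xD3 = 11010011 → 2-byte char #2 = D3 91.
Offset 4: leading byte 0xF1 = 11110001 → 4-byte char #3 = F1 A0 98 9E.
Offset 8: leading byte 0xF0 = 11110000 → 4-byte char #4 = F0 A9 9B 94.
Offset 12: leading byte 0xF0 = 11110000 → 4-byte char #5 = F0 9F 9A 95.
Leading byte 0xF0 = 11110000 matches 11110xxx → 4-byte sequence.
Byte 1: 0xF0 = 11110000, payload 000 (3 bits).
Byte 2: 0x9F = 10011111 (10xxxxxx ✓), payload 011111.
Byte 3: 0x9A = 10011010 (10xxxxxx ✓), payload 011010.
Byte 4: 0x95 = 10010101 (10xxxxxx ✓), payload 010101.
Concatenate: 000011111011010010101 = 0x1F695 (21 bits → U+1F695).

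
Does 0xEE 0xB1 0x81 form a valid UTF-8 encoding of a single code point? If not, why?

valid

Leading byte 0xEE = 11101110 → 3-byte form.
Continuation bytes 0xB1=10110001, 0x81=10000001 all match 10xxxxxx.
Decoded value 0xEC41 is ≥ 0x800 (shortest form) and not a surrogate.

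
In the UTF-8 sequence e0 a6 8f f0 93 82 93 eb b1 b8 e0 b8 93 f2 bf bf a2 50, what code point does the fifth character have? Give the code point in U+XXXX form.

Offset 0: leading byte 0xE0 = 11100000 → 3-byte char #1 = E0 A6 8F.
Offset 3: leading byte 0xF0 = 11110000 → 4-byte char #2 = F0 93 82 93.
Offset 7: leading byte 0xEB = 11101011 → 3-byte char #3 = EB B1 B8.
Offset 10: leading byte 0xE0 = 11100000 → 3-byte char #4 = E0 B8 93.
Offset 13: leading byte 0xF2 = 11110010 → 4-byte char #5 = F2 BF BF A2.
Leading byte 0xF2 = 11110010 matches 11110xxx → 4-byte sequence.
Byte 1: 0xF2 = 11110010, payload 010 (3 bits).
Byte 2: 0xBF = 10111111 (10xxxxxx ✓), payload 111111.
Byte 3: 0xBF = 10111111 (10xxxxxx ✓), payload 111111.
Byte 4: 0xA2 = 10100010 (10xxxxxx ✓), payload 100010.
Concatenate: 010111111111111100010 = 0xBFFE2 (21 bits → U+BFFE2).

U+BFFE2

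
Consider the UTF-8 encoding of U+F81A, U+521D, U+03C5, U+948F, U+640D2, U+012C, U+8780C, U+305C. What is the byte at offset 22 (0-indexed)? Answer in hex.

U+F81A → 3-byte form EF A0 9A at offsets 0–2.
U+521D → 3-byte form E5 88 9D at offsets 3–5.
U+03C5 → 2-byte form CF 85 at offsets 6–7.
U+948F → 3-byte form E9 92 8F at offsets 8–10.
U+640D2 → 4-byte form F1 A4 83 92 at offsets 11–14.
U+012C → 2-byte form C4 AC at offsets 15–16.
U+8780C → 4-byte form F2 87 A0 8C at offsets 17–20.
U+305C → 3-byte form E3 81 9C at offsets 21–23.
Offset 22 falls in char 8's range; it's byte 2 of E3 81 9C = 0x81.

0x81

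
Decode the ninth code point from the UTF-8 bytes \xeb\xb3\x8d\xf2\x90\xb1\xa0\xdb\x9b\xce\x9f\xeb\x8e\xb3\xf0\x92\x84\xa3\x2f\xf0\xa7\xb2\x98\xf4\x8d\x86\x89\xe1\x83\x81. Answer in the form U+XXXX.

U+10D189

Offset 0: leading byte 0xEB = 11101011 → 3-byte char #1 = EB B3 8D.
Offset 3: leading byte 0xF2 = 11110010 → 4-byte char #2 = F2 90 B1 A0.
Offset 7: leading byte 0xDB = 11011011 → 2-byte char #3 = DB 9B.
Offset 9: leading byte 0xCE = 11001110 → 2-byte char #4 = CE 9F.
Offset 11: leading byte 0xEB = 11101011 → 3-byte char #5 = EB 8E B3.
Offset 14: leading byte 0xF0 = 11110000 → 4-byte char #6 = F0 92 84 A3.
Offset 18: leading byte 0x2F = 00101111 → 1-byte char #7 = 2F.
Offset 19: leading byte 0xF0 = 11110000 → 4-byte char #8 = F0 A7 B2 98.
Offset 23: leading byte 0xF4 = 11110100 → 4-byte char #9 = F4 8D 86 89.
Leading byte 0xF4 = 11110100 matches 11110xxx → 4-byte sequence.
Byte 1: 0xF4 = 11110100, payload 100 (3 bits).
Byte 2: 0x8D = 10001101 (10xxxxxx ✓), payload 001101.
Byte 3: 0x86 = 10000110 (10xxxxxx ✓), payload 000110.
Byte 4: 0x89 = 10001001 (10xxxxxx ✓), payload 001001.
Concatenate: 100001101000110001001 = 0x10D189 (21 bits → U+10D189).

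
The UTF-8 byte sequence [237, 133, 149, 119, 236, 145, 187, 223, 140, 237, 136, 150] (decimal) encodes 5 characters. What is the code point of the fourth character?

U+07CC

Offset 0: leading byte 0xED = 11101101 → 3-byte char #1 = ED 85 95.
Offset 3: leading byte 0x77 = 01110111 → 1-byte char #2 = 77.
Offset 4: leading byte 0xEC = 11101100 → 3-byte char #3 = EC 91 BB.
Offset 7: leading byte 0xDF = 11011111 → 2-byte char #4 = DF 8C.
Leading byte 0xDF = 11011111 matches 110xxxxx → 2-byte sequence.
Byte 1: 0xDF = 11011111, payload 11111 (5 bits).
Byte 2: 0x8C = 10001100 (10xxxxxx ✓), payload 001100.
Concatenate: 11111001100 = 0x7CC (11 bits → U+07CC).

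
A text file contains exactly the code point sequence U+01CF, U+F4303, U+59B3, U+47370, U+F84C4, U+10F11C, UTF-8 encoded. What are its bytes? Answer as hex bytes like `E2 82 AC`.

C7 8F F3 B4 8C 83 E5 A6 B3 F1 87 8D B0 F3 B8 93 84 F4 8F 84 9C

U+01CF: 2-byte form → C7 8F.
U+F4303: 4-byte form → F3 B4 8C 83.
U+59B3: 3-byte form → E5 A6 B3.
U+47370: 4-byte form → F1 87 8D B0.
U+F84C4: 4-byte form → F3 B8 93 84.
U+10F11C: 4-byte form → F4 8F 84 9C.
Concatenated (21 bytes): C7 8F F3 B4 8C 83 E5 A6 B3 F1 87 8D B0 F3 B8 93 84 F4 8F 84 9C.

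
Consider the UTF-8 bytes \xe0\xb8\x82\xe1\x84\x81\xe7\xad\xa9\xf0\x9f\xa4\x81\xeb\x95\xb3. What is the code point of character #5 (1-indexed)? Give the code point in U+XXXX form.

Offset 0: leading byte 0xE0 = 11100000 → 3-byte char #1 = E0 B8 82.
Offset 3: leading byte 0xE1 = 11100001 → 3-byte char #2 = E1 84 81.
Offset 6: leading byte 0xE7 = 11100111 → 3-byte char #3 = E7 AD A9.
Offset 9: leading byte 0xF0 = 11110000 → 4-byte char #4 = F0 9F A4 81.
Offset 13: leading byte 0xEB = 11101011 → 3-byte char #5 = EB 95 B3.
Leading byte 0xEB = 11101011 matches 1110xxxx → 3-byte sequence.
Byte 1: 0xEB = 11101011, payload 1011 (4 bits).
Byte 2: 0x95 = 10010101 (10xxxxxx ✓), payload 010101.
Byte 3: 0xB3 = 10110011 (10xxxxxx ✓), payload 110011.
Concatenate: 1011010101110011 = 0xB573 (16 bits → U+B573).

U+B573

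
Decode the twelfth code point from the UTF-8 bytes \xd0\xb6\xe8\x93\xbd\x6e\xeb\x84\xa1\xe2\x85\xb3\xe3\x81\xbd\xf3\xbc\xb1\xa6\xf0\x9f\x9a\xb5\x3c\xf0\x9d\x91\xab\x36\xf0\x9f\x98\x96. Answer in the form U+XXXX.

Offset 0: leading byte 0xD0 = 11010000 → 2-byte char #1 = D0 B6.
Offset 2: leading byte 0xE8 = 11101000 → 3-byte char #2 = E8 93 BD.
Offset 5: leading byte 0x6E = 01101110 → 1-byte char #3 = 6E.
Offset 6: leading byte 0xEB = 11101011 → 3-byte char #4 = EB 84 A1.
Offset 9: leading byte 0xE2 = 11100010 → 3-byte char #5 = E2 85 B3.
Offset 12: leading byte 0xE3 = 11100011 → 3-byte char #6 = E3 81 BD.
Offset 15: leading byte 0xF3 = 11110011 → 4-byte char #7 = F3 BC B1 A6.
Offset 19: leading byte 0xF0 = 11110000 → 4-byte char #8 = F0 9F 9A B5.
Offset 23: leading byte 0x3C = 00111100 → 1-byte char #9 = 3C.
Offset 24: leading byte 0xF0 = 11110000 → 4-byte char #10 = F0 9D 91 AB.
Offset 28: leading byte 0x36 = 00110110 → 1-byte char #11 = 36.
Offset 29: leading byte 0xF0 = 11110000 → 4-byte char #12 = F0 9F 98 96.
Leading byte 0xF0 = 11110000 matches 11110xxx → 4-byte sequence.
Byte 1: 0xF0 = 11110000, payload 000 (3 bits).
Byte 2: 0x9F = 10011111 (10xxxxxx ✓), payload 011111.
Byte 3: 0x98 = 10011000 (10xxxxxx ✓), payload 011000.
Byte 4: 0x96 = 10010110 (10xxxxxx ✓), payload 010110.
Concatenate: 000011111011000010110 = 0x1F616 (21 bits → U+1F616).

U+1F616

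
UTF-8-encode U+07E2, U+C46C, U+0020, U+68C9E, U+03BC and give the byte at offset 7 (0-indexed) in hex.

U+07E2 → 2-byte form DF A2 at offsets 0–1.
U+C46C → 3-byte form EC 91 AC at offsets 2–4.
U+0020 → 1-byte form 20 at offsets 5–5.
U+68C9E → 4-byte form F1 A8 B2 9E at offsets 6–9.
Offset 7 falls in char 4's range; it's byte 2 of F1 A8 B2 9E = 0xA8.

0xA8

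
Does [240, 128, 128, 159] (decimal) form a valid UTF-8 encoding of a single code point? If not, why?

Leading byte 0xF0 = 11110000 → 4-byte form.
Continuation bytes all match 10xxxxxx. Payload decodes to 0x1F.
But 0x1F < 0x10000, the minimum for a 4-byte sequence — this is an overlong encoding.

invalid (overlong encoding)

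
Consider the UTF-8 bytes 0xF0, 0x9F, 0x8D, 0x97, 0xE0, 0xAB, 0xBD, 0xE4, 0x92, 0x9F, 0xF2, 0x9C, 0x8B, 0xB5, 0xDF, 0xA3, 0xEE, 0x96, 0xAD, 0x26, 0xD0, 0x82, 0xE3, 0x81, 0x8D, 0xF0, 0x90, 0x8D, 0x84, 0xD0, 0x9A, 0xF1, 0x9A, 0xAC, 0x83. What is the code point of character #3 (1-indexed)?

U+449F

Offset 0: leading byte 0xF0 = 11110000 → 4-byte char #1 = F0 9F 8D 97.
Offset 4: leading byte 0xE0 = 11100000 → 3-byte char #2 = E0 AB BD.
Offset 7: leading byte 0xE4 = 11100100 → 3-byte char #3 = E4 92 9F.
Leading byte 0xE4 = 11100100 matches 1110xxxx → 3-byte sequence.
Byte 1: 0xE4 = 11100100, payload 0100 (4 bits).
Byte 2: 0x92 = 10010010 (10xxxxxx ✓), payload 010010.
Byte 3: 0x9F = 10011111 (10xxxxxx ✓), payload 011111.
Concatenate: 0100010010011111 = 0x449F (16 bits → U+449F).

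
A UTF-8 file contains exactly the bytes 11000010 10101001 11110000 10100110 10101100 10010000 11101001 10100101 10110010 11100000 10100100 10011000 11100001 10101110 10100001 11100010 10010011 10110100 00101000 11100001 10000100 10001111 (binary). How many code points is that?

Byte at offset 0: 0xC2 = 11000010 → 2-byte char (#1). Advance 2.
Byte at offset 2: 0xF0 = 11110000 → 4-byte char (#2). Advance 4.
Byte at offset 6: 0xE9 = 11101001 → 3-byte char (#3). Advance 3.
Byte at offset 9: 0xE0 = 11100000 → 3-byte char (#4). Advance 3.
Byte at offset 12: 0xE1 = 11100001 → 3-byte char (#5). Advance 3.
Byte at offset 15: 0xE2 = 11100010 → 3-byte char (#6). Advance 3.
Byte at offset 18: 0x28 = 00101000 → 1-byte char (#7). Advance 1.
Byte at offset 19: 0xE1 = 11100001 → 3-byte char (#8). Advance 3.
Reached end at offset 22 after 8 code points.

8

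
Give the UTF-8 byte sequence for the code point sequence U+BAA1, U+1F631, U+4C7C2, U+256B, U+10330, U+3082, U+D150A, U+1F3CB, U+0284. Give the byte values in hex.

U+BAA1: 3-byte form → EB AA A1.
U+1F631: 4-byte form → F0 9F 98 B1.
U+4C7C2: 4-byte form → F1 8C 9F 82.
U+256B: 3-byte form → E2 95 AB.
U+10330: 4-byte form → F0 90 8C B0.
U+3082: 3-byte form → E3 82 82.
U+D150A: 4-byte form → F3 91 94 8A.
U+1F3CB: 4-byte form → F0 9F 8F 8B.
U+0284: 2-byte form → CA 84.
Concatenated (31 bytes): EB AA A1 F0 9F 98 B1 F1 8C 9F 82 E2 95 AB F0 90 8C B0 E3 82 82 F3 91 94 8A F0 9F 8F 8B CA 84.

EB AA A1 F0 9F 98 B1 F1 8C 9F 82 E2 95 AB F0 90 8C B0 E3 82 82 F3 91 94 8A F0 9F 8F 8B CA 84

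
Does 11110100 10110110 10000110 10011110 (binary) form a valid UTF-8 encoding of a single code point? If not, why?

Leading byte 0xF4 = 11110100 → 4-byte form.
Payload = 0x13619E, which exceeds U+10FFFF, the maximum Unicode code point. (Leading bytes F5–FF, or F4 followed by ≥ 0x90, are invalid.)

invalid (encodes a value above U+10FFFF)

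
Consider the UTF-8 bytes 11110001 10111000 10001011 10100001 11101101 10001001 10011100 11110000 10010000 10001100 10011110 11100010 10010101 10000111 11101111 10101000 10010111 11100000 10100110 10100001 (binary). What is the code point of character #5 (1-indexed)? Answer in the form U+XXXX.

Offset 0: leading byte 0xF1 = 11110001 → 4-byte char #1 = F1 B8 8B A1.
Offset 4: leading byte 0xED = 11101101 → 3-byte char #2 = ED 89 9C.
Offset 7: leading byte 0xF0 = 11110000 → 4-byte char #3 = F0 90 8C 9E.
Offset 11: leading byte 0xE2 = 11100010 → 3-byte char #4 = E2 95 87.
Offset 14: leading byte 0xEF = 11101111 → 3-byte char #5 = EF A8 97.
Leading byte 0xEF = 11101111 matches 1110xxxx → 3-byte sequence.
Byte 1: 0xEF = 11101111, payload 1111 (4 bits).
Byte 2: 0xA8 = 10101000 (10xxxxxx ✓), payload 101000.
Byte 3: 0x97 = 10010111 (10xxxxxx ✓), payload 010111.
Concatenate: 1111101000010111 = 0xFA17 (16 bits → U+FA17).

U+FA17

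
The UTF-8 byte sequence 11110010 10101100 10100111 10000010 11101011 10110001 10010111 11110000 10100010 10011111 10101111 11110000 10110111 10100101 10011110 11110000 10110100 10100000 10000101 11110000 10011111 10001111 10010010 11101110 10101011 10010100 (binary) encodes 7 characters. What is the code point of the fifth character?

Offset 0: leading byte 0xF2 = 11110010 → 4-byte char #1 = F2 AC A7 82.
Offset 4: leading byte 0xEB = 11101011 → 3-byte char #2 = EB B1 97.
Offset 7: leading byte 0xF0 = 11110000 → 4-byte char #3 = F0 A2 9F AF.
Offset 11: leading byte 0xF0 = 11110000 → 4-byte char #4 = F0 B7 A5 9E.
Offset 15: leading byte 0xF0 = 11110000 → 4-byte char #5 = F0 B4 A0 85.
Leading byte 0xF0 = 11110000 matches 11110xxx → 4-byte sequence.
Byte 1: 0xF0 = 11110000, payload 000 (3 bits).
Byte 2: 0xB4 = 10110100 (10xxxxxx ✓), payload 110100.
Byte 3: 0xA0 = 10100000 (10xxxxxx ✓), payload 100000.
Byte 4: 0x85 = 10000101 (10xxxxxx ✓), payload 000101.
Concatenate: 000110100100000000101 = 0x34805 (21 bits → U+34805).

U+34805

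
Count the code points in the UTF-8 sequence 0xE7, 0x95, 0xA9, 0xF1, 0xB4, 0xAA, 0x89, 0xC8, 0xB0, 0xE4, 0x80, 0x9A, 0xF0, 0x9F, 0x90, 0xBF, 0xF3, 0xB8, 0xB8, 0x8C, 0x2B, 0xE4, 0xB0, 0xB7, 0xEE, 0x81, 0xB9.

Byte at offset 0: 0xE7 = 11100111 → 3-byte char (#1). Advance 3.
Byte at offset 3: 0xF1 = 11110001 → 4-byte char (#2). Advance 4.
Byte at offset 7: 0xC8 = 11001000 → 2-byte char (#3). Advance 2.
Byte at offset 9: 0xE4 = 11100100 → 3-byte char (#4). Advance 3.
Byte at offset 12: 0xF0 = 11110000 → 4-byte char (#5). Advance 4.
Byte at offset 16: 0xF3 = 11110011 → 4-byte char (#6). Advance 4.
Byte at offset 20: 0x2B = 00101011 → 1-byte char (#7). Advance 1.
Byte at offset 21: 0xE4 = 11100100 → 3-byte char (#8). Advance 3.
Byte at offset 24: 0xEE = 11101110 → 3-byte char (#9). Advance 3.
Reached end at offset 27 after 9 code points.

9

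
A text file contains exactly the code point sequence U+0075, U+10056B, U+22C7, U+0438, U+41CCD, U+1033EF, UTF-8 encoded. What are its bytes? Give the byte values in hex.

U+0075: 1-byte form → 75.
U+10056B: 4-byte form → F4 80 95 AB.
U+22C7: 3-byte form → E2 8B 87.
U+0438: 2-byte form → D0 B8.
U+41CCD: 4-byte form → F1 81 B3 8D.
U+1033EF: 4-byte form → F4 83 8F AF.
Concatenated (18 bytes): 75 F4 80 95 AB E2 8B 87 D0 B8 F1 81 B3 8D F4 83 8F AF.

75 F4 80 95 AB E2 8B 87 D0 B8 F1 81 B3 8D F4 83 8F AF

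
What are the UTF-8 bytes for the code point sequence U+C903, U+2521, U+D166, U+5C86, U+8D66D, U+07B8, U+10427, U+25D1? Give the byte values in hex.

EC A4 83 E2 94 A1 ED 85 A6 E5 B2 86 F2 8D 99 AD DE B8 F0 90 90 A7 E2 97 91

U+C903: 3-byte form → EC A4 83.
U+2521: 3-byte form → E2 94 A1.
U+D166: 3-byte form → ED 85 A6.
U+5C86: 3-byte form → E5 B2 86.
U+8D66D: 4-byte form → F2 8D 99 AD.
U+07B8: 2-byte form → DE B8.
U+10427: 4-byte form → F0 90 90 A7.
U+25D1: 3-byte form → E2 97 91.
Concatenated (25 bytes): EC A4 83 E2 94 A1 ED 85 A6 E5 B2 86 F2 8D 99 AD DE B8 F0 90 90 A7 E2 97 91.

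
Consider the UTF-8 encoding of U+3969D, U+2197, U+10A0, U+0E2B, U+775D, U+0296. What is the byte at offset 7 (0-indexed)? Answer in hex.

U+3969D → 4-byte form F0 B9 9A 9D at offsets 0–3.
U+2197 → 3-byte form E2 86 97 at offsets 4–6.
U+10A0 → 3-byte form E1 82 A0 at offsets 7–9.
Offset 7 falls in char 3's range; it's byte 1 of E1 82 A0 = 0xE1.

0xE1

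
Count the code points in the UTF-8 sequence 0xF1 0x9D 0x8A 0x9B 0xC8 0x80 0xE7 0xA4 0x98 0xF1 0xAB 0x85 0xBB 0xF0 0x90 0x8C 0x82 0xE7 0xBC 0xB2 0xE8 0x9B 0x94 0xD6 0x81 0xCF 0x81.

Byte at offset 0: 0xF1 = 11110001 → 4-byte char (#1). Advance 4.
Byte at offset 4: 0xC8 = 11001000 → 2-byte char (#2). Advance 2.
Byte at offset 6: 0xE7 = 11100111 → 3-byte char (#3). Advance 3.
Byte at offset 9: 0xF1 = 11110001 → 4-byte char (#4). Advance 4.
Byte at offset 13: 0xF0 = 11110000 → 4-byte char (#5). Advance 4.
Byte at offset 17: 0xE7 = 11100111 → 3-byte char (#6). Advance 3.
Byte at offset 20: 0xE8 = 11101000 → 3-byte char (#7). Advance 3.
Byte at offset 23: 0xD6 = 11010110 → 2-byte char (#8). Advance 2.
Byte at offset 25: 0xCF = 11001111 → 2-byte char (#9). Advance 2.
Reached end at offset 27 after 9 code points.

9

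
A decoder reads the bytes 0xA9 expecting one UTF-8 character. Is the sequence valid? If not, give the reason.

Byte 0xA9 = 10101001 has the form 10xxxxxx — a continuation byte — but there is no preceding leading byte.

invalid (continuation byte with no leading byte)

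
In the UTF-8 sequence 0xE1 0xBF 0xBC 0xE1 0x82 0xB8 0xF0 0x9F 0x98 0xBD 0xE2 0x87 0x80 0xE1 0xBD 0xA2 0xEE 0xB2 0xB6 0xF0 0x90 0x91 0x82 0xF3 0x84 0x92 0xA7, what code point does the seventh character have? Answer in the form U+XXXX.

Offset 0: leading byte 0xE1 = 11100001 → 3-byte char #1 = E1 BF BC.
Offset 3: leading byte 0xE1 = 11100001 → 3-byte char #2 = E1 82 B8.
Offset 6: leading byte 0xF0 = 11110000 → 4-byte char #3 = F0 9F 98 BD.
Offset 10: leading byte 0xE2 = 11100010 → 3-byte char #4 = E2 87 80.
Offset 13: leading byte 0xE1 = 11100001 → 3-byte char #5 = E1 BD A2.
Offset 16: leading byte 0xEE = 11101110 → 3-byte char #6 = EE B2 B6.
Offset 19: leading byte 0xF0 = 11110000 → 4-byte char #7 = F0 90 91 82.
Leading byte 0xF0 = 11110000 matches 11110xxx → 4-byte sequence.
Byte 1: 0xF0 = 11110000, payload 000 (3 bits).
Byte 2: 0x90 = 10010000 (10xxxxxx ✓), payload 010000.
Byte 3: 0x91 = 10010001 (10xxxxxx ✓), payload 010001.
Byte 4: 0x82 = 10000010 (10xxxxxx ✓), payload 000010.
Concatenate: 000010000010001000010 = 0x10442 (21 bits → U+10442).

U+10442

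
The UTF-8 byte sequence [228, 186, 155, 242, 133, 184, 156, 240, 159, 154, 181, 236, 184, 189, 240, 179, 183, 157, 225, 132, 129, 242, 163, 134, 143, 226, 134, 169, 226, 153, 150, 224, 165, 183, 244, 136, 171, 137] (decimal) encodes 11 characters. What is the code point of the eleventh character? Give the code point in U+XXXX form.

U+108AC9

Offset 0: leading byte 0xE4 = 11100100 → 3-byte char #1 = E4 BA 9B.
Offset 3: leading byte 0xF2 = 11110010 → 4-byte char #2 = F2 85 B8 9C.
Offset 7: leading byte 0xF0 = 11110000 → 4-byte char #3 = F0 9F 9A B5.
Offset 11: leading byte 0xEC = 11101100 → 3-byte char #4 = EC B8 BD.
Offset 14: leading byte 0xF0 = 11110000 → 4-byte char #5 = F0 B3 B7 9D.
Offset 18: leading byte 0xE1 = 11100001 → 3-byte char #6 = E1 84 81.
Offset 21: leading byte 0xF2 = 11110010 → 4-byte char #7 = F2 A3 86 8F.
Offset 25: leading byte 0xE2 = 11100010 → 3-byte char #8 = E2 86 A9.
Offset 28: leading byte 0xE2 = 11100010 → 3-byte char #9 = E2 99 96.
Offset 31: leading byte 0xE0 = 11100000 → 3-byte char #10 = E0 A5 B7.
Offset 34: leading byte 0xF4 = 11110100 → 4-byte char #11 = F4 88 AB 89.
Leading byte 0xF4 = 11110100 matches 11110xxx → 4-byte sequence.
Byte 1: 0xF4 = 11110100, payload 100 (3 bits).
Byte 2: 0x88 = 10001000 (10xxxxxx ✓), payload 001000.
Byte 3: 0xAB = 10101011 (10xxxxxx ✓), payload 101011.
Byte 4: 0x89 = 10001001 (10xxxxxx ✓), payload 001001.
Concatenate: 100001000101011001001 = 0x108AC9 (21 bits → U+108AC9).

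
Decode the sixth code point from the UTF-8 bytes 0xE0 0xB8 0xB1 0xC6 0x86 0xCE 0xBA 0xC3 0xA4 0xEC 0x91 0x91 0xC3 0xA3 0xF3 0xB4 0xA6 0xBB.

Offset 0: leading byte 0xE0 = 11100000 → 3-byte char #1 = E0 B8 B1.
Offset 3: leading byte 0xC6 = 11000110 → 2-byte char #2 = C6 86.
Offset 5: leading byte 0xCE = 11001110 → 2-byte char #3 = CE BA.
Offset 7: leading byte 0xC3 = 11000011 → 2-byte char #4 = C3 A4.
Offset 9: leading byte 0xEC = 11101100 → 3-byte char #5 = EC 91 91.
Offset 12: leading byte 0xC3 = 11000011 → 2-byte char #6 = C3 A3.
Leading byte 0xC3 = 11000011 matches 110xxxxx → 2-byte sequence.
Byte 1: 0xC3 = 11000011, payload 00011 (5 bits).
Byte 2: 0xA3 = 10100011 (10xxxxxx ✓), payload 100011.
Concatenate: 00011100011 = 0xE3 (11 bits → U+00E3).

U+00E3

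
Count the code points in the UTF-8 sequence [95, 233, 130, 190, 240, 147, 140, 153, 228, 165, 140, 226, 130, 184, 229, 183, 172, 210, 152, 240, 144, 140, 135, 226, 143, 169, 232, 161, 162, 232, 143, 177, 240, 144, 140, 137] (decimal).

Byte at offset 0: 0x5F = 01011111 → 1-byte char (#1). Advance 1.
Byte at offset 1: 0xE9 = 11101001 → 3-byte char (#2). Advance 3.
Byte at offset 4: 0xF0 = 11110000 → 4-byte char (#3). Advance 4.
Byte at offset 8: 0xE4 = 11100100 → 3-byte char (#4). Advance 3.
Byte at offset 11: 0xE2 = 11100010 → 3-byte char (#5). Advance 3.
Byte at offset 14: 0xE5 = 11100101 → 3-byte char (#6). Advance 3.
Byte at offset 17: 0xD2 = 11010010 → 2-byte char (#7). Advance 2.
Byte at offset 19: 0xF0 = 11110000 → 4-byte char (#8). Advance 4.
Byte at offset 23: 0xE2 = 11100010 → 3-byte char (#9). Advance 3.
Byte at offset 26: 0xE8 = 11101000 → 3-byte char (#10). Advance 3.
Byte at offset 29: 0xE8 = 11101000 → 3-byte char (#11). Advance 3.
Byte at offset 32: 0xF0 = 11110000 → 4-byte char (#12). Advance 4.
Reached end at offset 36 after 12 code points.

12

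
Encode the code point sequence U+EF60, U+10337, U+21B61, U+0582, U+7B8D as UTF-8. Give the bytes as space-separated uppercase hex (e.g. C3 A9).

EE BD A0 F0 90 8C B7 F0 A1 AD A1 D6 82 E7 AE 8D

U+EF60: 3-byte form → EE BD A0.
U+10337: 4-byte form → F0 90 8C B7.
U+21B61: 4-byte form → F0 A1 AD A1.
U+0582: 2-byte form → D6 82.
U+7B8D: 3-byte form → E7 AE 8D.
Concatenated (16 bytes): EE BD A0 F0 90 8C B7 F0 A1 AD A1 D6 82 E7 AE 8D.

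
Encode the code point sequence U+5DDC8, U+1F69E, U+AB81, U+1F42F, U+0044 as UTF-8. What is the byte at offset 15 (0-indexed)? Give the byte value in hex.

U+5DDC8 → 4-byte form F1 9D B7 88 at offsets 0–3.
U+1F69E → 4-byte form F0 9F 9A 9E at offsets 4–7.
U+AB81 → 3-byte form EA AE 81 at offsets 8–10.
U+1F42F → 4-byte form F0 9F 90 AF at offsets 11–14.
U+0044 → 1-byte form 44 at offsets 15–15.
Offset 15 falls in char 5's range; it's byte 1 of 44 = 0x44.

0x44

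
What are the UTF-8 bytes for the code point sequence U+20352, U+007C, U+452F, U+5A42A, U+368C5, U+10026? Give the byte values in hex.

F0 A0 8D 92 7C E4 94 AF F1 9A 90 AA F0 B6 A3 85 F0 90 80 A6

U+20352: 4-byte form → F0 A0 8D 92.
U+007C: 1-byte form → 7C.
U+452F: 3-byte form → E4 94 AF.
U+5A42A: 4-byte form → F1 9A 90 AA.
U+368C5: 4-byte form → F0 B6 A3 85.
U+10026: 4-byte form → F0 90 80 A6.
Concatenated (20 bytes): F0 A0 8D 92 7C E4 94 AF F1 9A 90 AA F0 B6 A3 85 F0 90 80 A6.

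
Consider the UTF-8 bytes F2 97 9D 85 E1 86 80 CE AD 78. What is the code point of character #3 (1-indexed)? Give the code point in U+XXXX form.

Offset 0: leading byte 0xF2 = 11110010 → 4-byte char #1 = F2 97 9D 85.
Offset 4: leading byte 0xE1 = 11100001 → 3-byte char #2 = E1 86 80.
Offset 7: leading byte 0xCE = 11001110 → 2-byte char #3 = CE AD.
Leading byte 0xCE = 11001110 matches 110xxxxx → 2-byte sequence.
Byte 1: 0xCE = 11001110, payload 01110 (5 bits).
Byte 2: 0xAD = 10101101 (10xxxxxx ✓), payload 101101.
Concatenate: 01110101101 = 0x3AD (11 bits → U+03AD).

U+03AD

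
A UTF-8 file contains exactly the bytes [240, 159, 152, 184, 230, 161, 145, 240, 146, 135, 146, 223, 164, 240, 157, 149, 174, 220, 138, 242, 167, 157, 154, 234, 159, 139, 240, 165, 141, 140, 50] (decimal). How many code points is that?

Byte at offset 0: 0xF0 = 11110000 → 4-byte char (#1). Advance 4.
Byte at offset 4: 0xE6 = 11100110 → 3-byte char (#2). Advance 3.
Byte at offset 7: 0xF0 = 11110000 → 4-byte char (#3). Advance 4.
Byte at offset 11: 0xDF = 11011111 → 2-byte char (#4). Advance 2.
Byte at offset 13: 0xF0 = 11110000 → 4-byte char (#5). Advance 4.
Byte at offset 17: 0xDC = 11011100 → 2-byte char (#6). Advance 2.
Byte at offset 19: 0xF2 = 11110010 → 4-byte char (#7). Advance 4.
Byte at offset 23: 0xEA = 11101010 → 3-byte char (#8). Advance 3.
Byte at offset 26: 0xF0 = 11110000 → 4-byte char (#9). Advance 4.
Byte at offset 30: 0x32 = 00110010 → 1-byte char (#10). Advance 1.
Reached end at offset 31 after 10 code points.

10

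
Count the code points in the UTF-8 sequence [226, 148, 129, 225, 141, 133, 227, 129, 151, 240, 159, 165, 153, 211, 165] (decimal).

5

Byte at offset 0: 0xE2 = 11100010 → 3-byte char (#1). Advance 3.
Byte at offset 3: 0xE1 = 11100001 → 3-byte char (#2). Advance 3.
Byte at offset 6: 0xE3 = 11100011 → 3-byte char (#3). Advance 3.
Byte at offset 9: 0xF0 = 11110000 → 4-byte char (#4). Advance 4.
Byte at offset 13: 0xD3 = 11010011 → 2-byte char (#5). Advance 2.
Reached end at offset 15 after 5 code points.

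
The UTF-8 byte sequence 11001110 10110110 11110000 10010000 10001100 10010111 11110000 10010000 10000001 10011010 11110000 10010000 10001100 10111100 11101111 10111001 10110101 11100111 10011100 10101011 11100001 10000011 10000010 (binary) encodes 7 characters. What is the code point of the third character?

Offset 0: leading byte 0xCE = 11001110 → 2-byte char #1 = CE B6.
Offset 2: leading byte 0xF0 = 11110000 → 4-byte char #2 = F0 90 8C 97.
Offset 6: leading byte 0xF0 = 11110000 → 4-byte char #3 = F0 90 81 9A.
Leading byte 0xF0 = 11110000 matches 11110xxx → 4-byte sequence.
Byte 1: 0xF0 = 11110000, payload 000 (3 bits).
Byte 2: 0x90 = 10010000 (10xxxxxx ✓), payload 010000.
Byte 3: 0x81 = 10000001 (10xxxxxx ✓), payload 000001.
Byte 4: 0x9A = 10011010 (10xxxxxx ✓), payload 011010.
Concatenate: 000010000000001011010 = 0x1005A (21 bits → U+1005A).

U+1005A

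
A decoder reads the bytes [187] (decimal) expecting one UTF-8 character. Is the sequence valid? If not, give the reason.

Byte 0xBB = 10111011 has the form 10xxxxxx — a continuation byte — but there is no preceding leading byte.

invalid (continuation byte with no leading byte)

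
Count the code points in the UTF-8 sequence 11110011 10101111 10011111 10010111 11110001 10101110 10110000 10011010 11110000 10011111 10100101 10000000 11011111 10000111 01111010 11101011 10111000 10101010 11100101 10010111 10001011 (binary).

7

Byte at offset 0: 0xF3 = 11110011 → 4-byte char (#1). Advance 4.
Byte at offset 4: 0xF1 = 11110001 → 4-byte char (#2). Advance 4.
Byte at offset 8: 0xF0 = 11110000 → 4-byte char (#3). Advance 4.
Byte at offset 12: 0xDF = 11011111 → 2-byte char (#4). Advance 2.
Byte at offset 14: 0x7A = 01111010 → 1-byte char (#5). Advance 1.
Byte at offset 15: 0xEB = 11101011 → 3-byte char (#6). Advance 3.
Byte at offset 18: 0xE5 = 11100101 → 3-byte char (#7). Advance 3.
Reached end at offset 21 after 7 code points.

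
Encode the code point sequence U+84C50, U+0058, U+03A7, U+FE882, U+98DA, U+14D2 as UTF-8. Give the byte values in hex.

U+84C50: 4-byte form → F2 84 B1 90.
U+0058: 1-byte form → 58.
U+03A7: 2-byte form → CE A7.
U+FE882: 4-byte form → F3 BE A2 82.
U+98DA: 3-byte form → E9 A3 9A.
U+14D2: 3-byte form → E1 93 92.
Concatenated (17 bytes): F2 84 B1 90 58 CE A7 F3 BE A2 82 E9 A3 9A E1 93 92.

F2 84 B1 90 58 CE A7 F3 BE A2 82 E9 A3 9A E1 93 92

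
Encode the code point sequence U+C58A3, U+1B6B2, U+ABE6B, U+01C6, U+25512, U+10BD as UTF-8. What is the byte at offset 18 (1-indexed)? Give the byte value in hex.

1-indexed offset 18 is 0-indexed offset 17.
U+C58A3 → 4-byte form F3 85 A2 A3 at offsets 0–3.
U+1B6B2 → 4-byte form F0 9B 9A B2 at offsets 4–7.
U+ABE6B → 4-byte form F2 AB B9 AB at offsets 8–11.
U+01C6 → 2-byte form C7 86 at offsets 12–13.
U+25512 → 4-byte form F0 A5 94 92 at offsets 14–17.
Offset 17 falls in char 5's range; it's byte 4 of F0 A5 94 92 = 0x92.

0x92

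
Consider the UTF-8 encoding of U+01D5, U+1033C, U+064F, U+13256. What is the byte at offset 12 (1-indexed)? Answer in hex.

1-indexed offset 12 is 0-indexed offset 11.
U+01D5 → 2-byte form C7 95 at offsets 0–1.
U+1033C → 4-byte form F0 90 8C BC at offsets 2–5.
U+064F → 2-byte form D9 8F at offsets 6–7.
U+13256 → 4-byte form F0 93 89 96 at offsets 8–11.
Offset 11 falls in char 4's range; it's byte 4 of F0 93 89 96 = 0x96.

0x96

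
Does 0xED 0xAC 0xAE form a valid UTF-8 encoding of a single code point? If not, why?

Structurally a 3-byte sequence; payload = 0xDB2E.
But 0xDB2E is in U+D800–U+DFFF, the surrogate range. Surrogates are not Unicode scalar values and are forbidden in UTF-8.

invalid (encodes a surrogate (U+D800–U+DFFF))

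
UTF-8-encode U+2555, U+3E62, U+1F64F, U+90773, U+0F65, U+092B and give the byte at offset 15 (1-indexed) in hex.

1-indexed offset 15 is 0-indexed offset 14.
U+2555 → 3-byte form E2 95 95 at offsets 0–2.
U+3E62 → 3-byte form E3 B9 A2 at offsets 3–5.
U+1F64F → 4-byte form F0 9F 99 8F at offsets 6–9.
U+90773 → 4-byte form F2 90 9D B3 at offsets 10–13.
U+0F65 → 3-byte form E0 BD A5 at offsets 14–16.
Offset 14 falls in char 5's range; it's byte 1 of E0 BD A5 = 0xE0.

0xE0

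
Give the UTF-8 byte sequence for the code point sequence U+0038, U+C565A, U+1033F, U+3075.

U+0038: 1-byte form → 38.
U+C565A: 4-byte form → F3 85 99 9A.
U+1033F: 4-byte form → F0 90 8C BF.
U+3075: 3-byte form → E3 81 B5.
Concatenated (12 bytes): 38 F3 85 99 9A F0 90 8C BF E3 81 B5.

38 F3 85 99 9A F0 90 8C BF E3 81 B5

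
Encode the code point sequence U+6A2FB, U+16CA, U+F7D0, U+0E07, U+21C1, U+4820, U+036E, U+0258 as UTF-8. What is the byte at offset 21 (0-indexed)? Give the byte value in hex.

U+6A2FB → 4-byte form F1 AA 8B BB at offsets 0–3.
U+16CA → 3-byte form E1 9B 8A at offsets 4–6.
U+F7D0 → 3-byte form EF 9F 90 at offsets 7–9.
U+0E07 → 3-byte form E0 B8 87 at offsets 10–12.
U+21C1 → 3-byte form E2 87 81 at offsets 13–15.
U+4820 → 3-byte form E4 A0 A0 at offsets 16–18.
U+036E → 2-byte form CD AE at offsets 19–20.
U+0258 → 2-byte form C9 98 at offsets 21–22.
Offset 21 falls in char 8's range; it's byte 1 of C9 98 = 0xC9.

0xC9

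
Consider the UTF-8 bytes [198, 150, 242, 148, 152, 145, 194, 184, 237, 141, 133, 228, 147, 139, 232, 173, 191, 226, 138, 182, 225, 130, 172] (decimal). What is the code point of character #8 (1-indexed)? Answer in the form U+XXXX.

Offset 0: leading byte 0xC6 = 11000110 → 2-byte char #1 = C6 96.
Offset 2: leading byte 0xF2 = 11110010 → 4-byte char #2 = F2 94 98 91.
Offset 6: leading byte 0xC2 = 11000010 → 2-byte char #3 = C2 B8.
Offset 8: leading byte 0xED = 11101101 → 3-byte char #4 = ED 8D 85.
Offset 11: leading byte 0xE4 = 11100100 → 3-byte char #5 = E4 93 8B.
Offset 14: leading byte 0xE8 = 11101000 → 3-byte char #6 = E8 AD BF.
Offset 17: leading byte 0xE2 = 11100010 → 3-byte char #7 = E2 8A B6.
Offset 20: leading byte 0xE1 = 11100001 → 3-byte char #8 = E1 82 AC.
Leading byte 0xE1 = 11100001 matches 1110xxxx → 3-byte sequence.
Byte 1: 0xE1 = 11100001, payload 0001 (4 bits).
Byte 2: 0x82 = 10000010 (10xxxxxx ✓), payload 000010.
Byte 3: 0xAC = 10101100 (10xxxxxx ✓), payload 101100.
Concatenate: 0001000010101100 = 0x10AC (16 bits → U+10AC).

U+10AC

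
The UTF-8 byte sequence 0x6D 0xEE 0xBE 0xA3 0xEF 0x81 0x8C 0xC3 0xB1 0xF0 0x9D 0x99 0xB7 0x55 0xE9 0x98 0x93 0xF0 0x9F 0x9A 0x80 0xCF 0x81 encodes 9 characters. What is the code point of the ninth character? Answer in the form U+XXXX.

Offset 0: leading byte 0x6D = 01101101 → 1-byte char #1 = 6D.
Offset 1: leading byte 0xEE = 11101110 → 3-byte char #2 = EE BE A3.
Offset 4: leading byte 0xEF = 11101111 → 3-byte char #3 = EF 81 8C.
Offset 7: leading byte 0xC3 = 11000011 → 2-byte char #4 = C3 B1.
Offset 9: leading byte 0xF0 = 11110000 → 4-byte char #5 = F0 9D 99 B7.
Offset 13: leading byte 0x55 = 01010101 → 1-byte char #6 = 55.
Offset 14: leading byte 0xE9 = 11101001 → 3-byte char #7 = E9 98 93.
Offset 17: leading byte 0xF0 = 11110000 → 4-byte char #8 = F0 9F 9A 80.
Offset 21: leading byte 0xCF = 11001111 → 2-byte char #9 = CF 81.
Leading byte 0xCF = 11001111 matches 110xxxxx → 2-byte sequence.
Byte 1: 0xCF = 11001111, payload 01111 (5 bits).
Byte 2: 0x81 = 10000001 (10xxxxxx ✓), payload 000001.
Concatenate: 01111000001 = 0x3C1 (11 bits → U+03C1).

U+03C1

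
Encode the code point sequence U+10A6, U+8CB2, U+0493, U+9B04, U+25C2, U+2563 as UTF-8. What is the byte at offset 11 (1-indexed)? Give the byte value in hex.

1-indexed offset 11 is 0-indexed offset 10.
U+10A6 → 3-byte form E1 82 A6 at offsets 0–2.
U+8CB2 → 3-byte form E8 B2 B2 at offsets 3–5.
U+0493 → 2-byte form D2 93 at offsets 6–7.
U+9B04 → 3-byte form E9 AC 84 at offsets 8–10.
Offset 10 falls in char 4's range; it's byte 3 of E9 AC 84 = 0x84.

0x84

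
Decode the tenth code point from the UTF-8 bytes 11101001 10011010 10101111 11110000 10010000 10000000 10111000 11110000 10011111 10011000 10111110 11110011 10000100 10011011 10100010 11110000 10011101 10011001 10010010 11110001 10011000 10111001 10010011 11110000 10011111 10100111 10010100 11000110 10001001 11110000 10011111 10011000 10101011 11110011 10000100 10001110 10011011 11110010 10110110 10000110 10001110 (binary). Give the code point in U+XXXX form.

Offset 0: leading byte 0xE9 = 11101001 → 3-byte char #1 = E9 9A AF.
Offset 3: leading byte 0xF0 = 11110000 → 4-byte char #2 = F0 90 80 B8.
Offset 7: leading byte 0xF0 = 11110000 → 4-byte char #3 = F0 9F 98 BE.
Offset 11: leading byte 0xF3 = 11110011 → 4-byte char #4 = F3 84 9B A2.
Offset 15: leading byte 0xF0 = 11110000 → 4-byte char #5 = F0 9D 99 92.
Offset 19: leading byte 0xF1 = 11110001 → 4-byte char #6 = F1 98 B9 93.
Offset 23: leading byte 0xF0 = 11110000 → 4-byte char #7 = F0 9F A7 94.
Offset 27: leading byte 0xC6 = 11000110 → 2-byte char #8 = C6 89.
Offset 29: leading byte 0xF0 = 11110000 → 4-byte char #9 = F0 9F 98 AB.
Offset 33: leading byte 0xF3 = 11110011 → 4-byte char #10 = F3 84 8E 9B.
Leading byte 0xF3 = 11110011 matches 11110xxx → 4-byte sequence.
Byte 1: 0xF3 = 11110011, payload 011 (3 bits).
Byte 2: 0x84 = 10000100 (10xxxxxx ✓), payload 000100.
Byte 3: 0x8E = 10001110 (10xxxxxx ✓), payload 001110.
Byte 4: 0x9B = 10011011 (10xxxxxx ✓), payload 011011.
Concatenate: 011000100001110011011 = 0xC439B (21 bits → U+C439B).

U+C439B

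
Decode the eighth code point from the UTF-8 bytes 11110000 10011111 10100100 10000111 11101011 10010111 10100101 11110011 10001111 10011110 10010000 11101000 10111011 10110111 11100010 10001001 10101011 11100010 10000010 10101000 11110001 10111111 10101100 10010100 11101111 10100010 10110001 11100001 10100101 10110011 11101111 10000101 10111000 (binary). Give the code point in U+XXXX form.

U+F8B1

Offset 0: leading byte 0xF0 = 11110000 → 4-byte char #1 = F0 9F A4 87.
Offset 4: leading byte 0xEB = 11101011 → 3-byte char #2 = EB 97 A5.
Offset 7: leading byte 0xF3 = 11110011 → 4-byte char #3 = F3 8F 9E 90.
Offset 11: leading byte 0xE8 = 11101000 → 3-byte char #4 = E8 BB B7.
Offset 14: leading byte 0xE2 = 11100010 → 3-byte char #5 = E2 89 AB.
Offset 17: leading byte 0xE2 = 11100010 → 3-byte char #6 = E2 82 A8.
Offset 20: leading byte 0xF1 = 11110001 → 4-byte char #7 = F1 BF AC 94.
Offset 24: leading byte 0xEF = 11101111 → 3-byte char #8 = EF A2 B1.
Leading byte 0xEF = 11101111 matches 1110xxxx → 3-byte sequence.
Byte 1: 0xEF = 11101111, payload 1111 (4 bits).
Byte 2: 0xA2 = 10100010 (10xxxxxx ✓), payload 100010.
Byte 3: 0xB1 = 10110001 (10xxxxxx ✓), payload 110001.
Concatenate: 1111100010110001 = 0xF8B1 (16 bits → U+F8B1).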